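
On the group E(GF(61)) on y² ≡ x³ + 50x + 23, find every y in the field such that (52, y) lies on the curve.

x³ + 50x + 23 = 143231 ≡ 3 (mod 61).
Square roots of 3 mod 61: 8 and 53 (since 8² = 64 ≡ 3).

8, 53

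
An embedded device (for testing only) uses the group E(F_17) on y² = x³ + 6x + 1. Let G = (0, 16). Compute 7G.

(12, 4)

Double-and-add on 7 = (111)₂. Start with G = (0, 16) for the leading 1-bit.
double: tangent at (0, 16): λ = (3·0² + 6)/(2·16) ≡ 6/15. 15⁻¹ ≡ 8 (mod 17) since 15·8 = 120 ≡ 1, so λ ≡ 6·8 ≡ 14.
  x = λ² - 0 - 0 = 196 - 0 ≡ 9; y = λ·(0 - 9) - 16 ≡ 11. → (9, 11)
add G: (9, 11) + (0, 16). λ = (16 - 11)/(0 - 9) ≡ 5/8 mod 17. 8⁻¹ ≡ 15 (mod 17) since 8·15 = 120 ≡ 1, so λ ≡ 7.
  x = λ² - 9 - 0 = 49 - 9 ≡ 6; y = λ·(9 - 6) - 11 ≡ 10. → (6, 10)
double: tangent at (6, 10): λ = (3·6² + 6)/(2·10) ≡ 12/3. 3⁻¹ ≡ 6 (mod 17), so λ ≡ 12·6 ≡ 4.
  x = λ² - 6 - 6 = 16 - 12 ≡ 4; y = λ·(6 - 4) - 10 ≡ 15. → (4, 15)
add G: (4, 15) + (0, 16). λ = (16 - 15)/(0 - 4) ≡ 1/13 mod 17. 13⁻¹ ≡ 4 (mod 17) since 13·4 = 52 ≡ 1, so λ ≡ 4.
  x = λ² - 4 - 0 = 16 - 4 ≡ 12; y = λ·(4 - 12) - 15 ≡ 4. → (12, 4)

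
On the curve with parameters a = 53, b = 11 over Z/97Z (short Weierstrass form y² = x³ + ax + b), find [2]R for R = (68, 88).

tangent at (68, 88): λ = (3·68² + 53)/(2·88) ≡ 54/79. 79⁻¹ ≡ 70 (mod 97), so λ ≡ 54·70 ≡ 94.
  x = λ² - 68 - 68 = 8836 - 136 ≡ 67; y = λ·(68 - 67) - 88 ≡ 6. → (67, 6)

(67, 6)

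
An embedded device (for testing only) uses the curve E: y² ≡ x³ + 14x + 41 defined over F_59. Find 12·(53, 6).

Write P = (53, 6).
Double-and-add on 12 = (1100)₂. Start with P = (53, 6) for the leading 1-bit.
double: tangent at (53, 6): λ = (3·53² + 14)/(2·6) ≡ 4/12. 12⁻¹ ≡ 5 (mod 59), so λ ≡ 4·5 ≡ 20.
  x = λ² - 53 - 53 = 400 - 106 ≡ 58; y = λ·(53 - 58) - 6 ≡ 12. → (58, 12)
add P: (58, 12) + (53, 6). λ = (6 - 12)/(53 - 58) ≡ 53/54 mod 59. 54⁻¹ ≡ 47 (mod 59), so λ ≡ 13.
  x = λ² - 58 - 53 = 169 - 111 ≡ 58; y = λ·(58 - 58) - 12 ≡ 47. → (58, 47)
double: tangent at (58, 47): λ = (3·58² + 14)/(2·47) ≡ 17/35. 35⁻¹ ≡ 27 (mod 59) since 35·27 = 945 ≡ 1, so λ ≡ 17·27 ≡ 46.
  x = λ² - 58 - 58 = 2116 - 116 ≡ 53; y = λ·(58 - 53) - 47 ≡ 6. → (53, 6)
double: tangent at (53, 6): λ = (3·53² + 14)/(2·6) ≡ 4/12. 12⁻¹ ≡ 5 (mod 59), so λ ≡ 4·5 ≡ 20.
  x = λ² - 53 - 53 = 400 - 106 ≡ 58; y = λ·(53 - 58) - 6 ≡ 12. → (58, 12)

(58, 12)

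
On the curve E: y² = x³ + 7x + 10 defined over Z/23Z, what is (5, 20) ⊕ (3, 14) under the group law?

(1, 15)

(5, 20) + (3, 14). λ = (14 - 20)/(3 - 5) ≡ 17/21 mod 23. 21⁻¹ ≡ 11 (mod 23), so λ ≡ 3.
  x = λ² - 5 - 3 = 9 - 8 ≡ 1; y = λ·(5 - 1) - 20 ≡ 15. → (1, 15)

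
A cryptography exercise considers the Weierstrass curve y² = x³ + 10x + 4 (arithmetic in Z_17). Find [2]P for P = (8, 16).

tangent at (8, 16): λ = (3·8² + 10)/(2·16) ≡ 15/15. 15⁻¹ ≡ 8 (mod 17), so λ ≡ 15·8 ≡ 1.
  x = λ² - 8 - 8 = 1 - 16 ≡ 2; y = λ·(8 - 2) - 16 ≡ 7. → (2, 7)

(2, 7)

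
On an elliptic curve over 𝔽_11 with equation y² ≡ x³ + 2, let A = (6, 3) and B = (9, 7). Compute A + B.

(10, 10)

(6, 3) + (9, 7). λ = (7 - 3)/(9 - 6) ≡ 4/3 mod 11. 3⁻¹ ≡ 4 (mod 11), so λ ≡ 5.
  x = λ² - 6 - 9 = 25 - 15 ≡ 10; y = λ·(6 - 10) - 3 ≡ 10. → (10, 10)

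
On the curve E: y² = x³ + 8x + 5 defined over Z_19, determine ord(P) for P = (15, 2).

2P: tangent at (15, 2): λ = (3·15² + 8)/(2·2) ≡ 18/4. 4⁻¹ ≡ 5 (mod 19) since 4·5 = 20 ≡ 1, so λ ≡ 18·5 ≡ 14.
  x = λ² - 15 - 15 = 196 - 30 ≡ 14; y = λ·(15 - 14) - 2 ≡ 12. → (14, 12)
3P: (14, 12) + (15, 2). λ = (2 - 12)/(15 - 14) ≡ 9/1 mod 19. 1⁻¹ ≡ 1 (mod 19), so λ ≡ 9.
  x = λ² - 14 - 15 = 81 - 29 ≡ 14; y = λ·(14 - 14) - 12 ≡ 7. → (14, 7)
4P: (14, 7) + (15, 2). λ = (2 - 7)/(15 - 14) ≡ 14/1 mod 19. 1⁻¹ ≡ 1 (mod 19), so λ ≡ 14.
  x = λ² - 14 - 15 = 196 - 29 ≡ 15; y = λ·(14 - 15) - 7 ≡ 17. → (15, 17)
5P: (15, 17) + (15, 2): same x and y₁ ≡ -y₂, so the sum is O.
5P = O, so the order is 5.

5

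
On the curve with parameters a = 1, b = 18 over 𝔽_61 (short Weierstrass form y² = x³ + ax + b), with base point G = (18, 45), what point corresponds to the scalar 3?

Repeated addition: build up to 3G.
2G: tangent at (18, 45): λ = (3·18² + 1)/(2·45) ≡ 58/29. 29⁻¹ ≡ 40 (mod 61), so λ ≡ 58·40 ≡ 2.
  x = λ² - 18 - 18 = 4 - 36 ≡ 29; y = λ·(18 - 29) - 45 ≡ 55. → (29, 55)
3G: (29, 55) + (18, 45). λ = (45 - 55)/(18 - 29) ≡ 51/50 mod 61. 50⁻¹ ≡ 11 (mod 61), so λ ≡ 12.
  x = λ² - 29 - 18 = 144 - 47 ≡ 36; y = λ·(29 - 36) - 55 ≡ 44. → (36, 44)

(36, 44)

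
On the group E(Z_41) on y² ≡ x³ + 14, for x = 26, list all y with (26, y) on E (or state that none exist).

x³ + 0x + 14 = 17590 ≡ 1 (mod 41).
Square roots of 1 mod 41: 1 and 40 (since 1² = 1 ≡ 1).

1, 40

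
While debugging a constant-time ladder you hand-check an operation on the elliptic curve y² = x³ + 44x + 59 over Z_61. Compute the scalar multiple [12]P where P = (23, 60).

(35, 26)

Repeated addition: build up to 12P.
2P: tangent at (23, 60): λ = (3·23² + 44)/(2·60) ≡ 45/59. 59⁻¹ ≡ 30 (mod 61) since 59·30 = 1770 ≡ 1, so λ ≡ 45·30 ≡ 8.
  x = λ² - 23 - 23 = 64 - 46 ≡ 18; y = λ·(23 - 18) - 60 ≡ 41. → (18, 41)
3P: (18, 41) + (23, 60). λ = (60 - 41)/(23 - 18) ≡ 19/5 mod 61. 5⁻¹ ≡ 49 (mod 61), so λ ≡ 16.
  x = λ² - 18 - 23 = 256 - 41 ≡ 32; y = λ·(18 - 32) - 41 ≡ 40. → (32, 40)
4P: (32, 40) + (23, 60). λ = (60 - 40)/(23 - 32) ≡ 20/52 mod 61. 52⁻¹ ≡ 27 (mod 61), so λ ≡ 52.
  x = λ² - 32 - 23 = 2704 - 55 ≡ 26; y = λ·(32 - 26) - 40 ≡ 28. → (26, 28)
5P: (26, 28) + (23, 60). λ = (60 - 28)/(23 - 26) ≡ 32/58 mod 61. 58⁻¹ ≡ 20 (mod 61) since 58·20 = 1160 ≡ 1, so λ ≡ 30.
  x = λ² - 26 - 23 = 900 - 49 ≡ 58; y = λ·(26 - 58) - 28 ≡ 49. → (58, 49)
6P: (58, 49) + (23, 60). λ = (60 - 49)/(23 - 58) ≡ 11/26 mod 61. 26⁻¹ ≡ 54 (mod 61) since 26·54 = 1404 ≡ 1, so λ ≡ 45.
  x = λ² - 58 - 23 = 2025 - 81 ≡ 53; y = λ·(58 - 53) - 49 ≡ 54. → (53, 54)
7P: (53, 54) + (23, 60). λ = (60 - 54)/(23 - 53) ≡ 6/31 mod 61. 31⁻¹ ≡ 2 (mod 61) since 31·2 = 62 ≡ 1, so λ ≡ 12.
  x = λ² - 53 - 23 = 144 - 76 ≡ 7; y = λ·(53 - 7) - 54 ≡ 10. → (7, 10)
8P: (7, 10) + (23, 60). λ = (60 - 10)/(23 - 7) ≡ 50/16 mod 61. 16⁻¹ ≡ 42 (mod 61), so λ ≡ 26.
  x = λ² - 7 - 23 = 676 - 30 ≡ 36; y = λ·(7 - 36) - 10 ≡ 29. → (36, 29)
9P: (36, 29) + (23, 60). λ = (60 - 29)/(23 - 36) ≡ 31/48 mod 61. 48⁻¹ ≡ 14 (mod 61), so λ ≡ 7.
  x = λ² - 36 - 23 = 49 - 59 ≡ 51; y = λ·(36 - 51) - 29 ≡ 49. → (51, 49)
10P: (51, 49) + (23, 60). λ = (60 - 49)/(23 - 51) ≡ 11/33 mod 61. 33⁻¹ ≡ 37 (mod 61), so λ ≡ 41.
  x = λ² - 51 - 23 = 1681 - 74 ≡ 21; y = λ·(51 - 21) - 49 ≡ 22. → (21, 22)
11P: (21, 22) + (23, 60). λ = (60 - 22)/(23 - 21) ≡ 38/2 mod 61. 2⁻¹ ≡ 31 (mod 61), so λ ≡ 19.
  x = λ² - 21 - 23 = 361 - 44 ≡ 12; y = λ·(21 - 12) - 22 ≡ 27. → (12, 27)
12P: (12, 27) + (23, 60). λ = (60 - 27)/(23 - 12) ≡ 33/11 mod 61. 11⁻¹ ≡ 50 (mod 61), so λ ≡ 3.
  x = λ² - 12 - 23 = 9 - 35 ≡ 35; y = λ·(12 - 35) - 27 ≡ 26. → (35, 26)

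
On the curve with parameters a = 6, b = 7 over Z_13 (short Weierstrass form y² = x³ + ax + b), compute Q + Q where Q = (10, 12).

(2, 12)

tangent at (10, 12): λ = (3·10² + 6)/(2·12) ≡ 7/11. 11⁻¹ ≡ 6 (mod 13), so λ ≡ 7·6 ≡ 3.
  x = λ² - 10 - 10 = 9 - 20 ≡ 2; y = λ·(10 - 2) - 12 ≡ 12. → (2, 12)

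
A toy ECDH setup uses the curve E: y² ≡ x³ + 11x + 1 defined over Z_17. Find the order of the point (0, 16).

2P: tangent at (0, 16): λ = (3·0² + 11)/(2·16) ≡ 11/15. 15⁻¹ ≡ 8 (mod 17) since 15·8 = 120 ≡ 1, so λ ≡ 11·8 ≡ 3.
  x = λ² - 0 - 0 = 9 - 0 ≡ 9; y = λ·(0 - 9) - 16 ≡ 8. → (9, 8)
3P: (9, 8) + (0, 16). λ = (16 - 8)/(0 - 9) ≡ 8/8 mod 17. 8⁻¹ ≡ 15 (mod 17), so λ ≡ 1.
  x = λ² - 9 - 0 = 1 - 9 ≡ 9; y = λ·(9 - 9) - 8 ≡ 9. → (9, 9)
4P: (9, 9) + (0, 16). λ = (16 - 9)/(0 - 9) ≡ 7/8 mod 17. 8⁻¹ ≡ 15 (mod 17) since 8·15 = 120 ≡ 1, so λ ≡ 3.
  x = λ² - 9 - 0 = 9 - 9 ≡ 0; y = λ·(9 - 0) - 9 ≡ 1. → (0, 1)
5P: (0, 1) + (0, 16): same x and y₁ ≡ -y₂, so the sum is O.
5P = O, so the order is 5.

5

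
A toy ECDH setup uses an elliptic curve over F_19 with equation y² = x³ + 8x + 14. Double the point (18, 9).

(9, 6)

tangent at (18, 9): λ = (3·18² + 8)/(2·9) ≡ 11/18. 18⁻¹ ≡ 18 (mod 19), so λ ≡ 11·18 ≡ 8.
  x = λ² - 18 - 18 = 64 - 36 ≡ 9; y = λ·(18 - 9) - 9 ≡ 6. → (9, 6)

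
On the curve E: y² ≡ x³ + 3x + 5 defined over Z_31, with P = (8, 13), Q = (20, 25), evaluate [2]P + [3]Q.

(0, 25)

First 2P:
Repeated addition: build up to 2P.
2P: tangent at (8, 13): λ = (3·8² + 3)/(2·13) ≡ 9/26. 26⁻¹ ≡ 6 (mod 31) since 26·6 = 156 ≡ 1, so λ ≡ 9·6 ≡ 23.
  x = λ² - 8 - 8 = 529 - 16 ≡ 17; y = λ·(8 - 17) - 13 ≡ 28. → (17, 28)
2P = (17, 28).
Next 3Q:
Repeated addition: build up to 3Q.
2Q: tangent at (20, 25): λ = (3·20² + 3)/(2·25) ≡ 25/19. 19⁻¹ ≡ 18 (mod 31), so λ ≡ 25·18 ≡ 16.
  x = λ² - 20 - 20 = 256 - 40 ≡ 30; y = λ·(20 - 30) - 25 ≡ 1. → (30, 1)
3Q: (30, 1) + (20, 25). λ = (25 - 1)/(20 - 30) ≡ 24/21 mod 31. 21⁻¹ ≡ 3 (mod 31), so λ ≡ 10.
  x = λ² - 30 - 20 = 100 - 50 ≡ 19; y = λ·(30 - 19) - 1 ≡ 16. → (19, 16)
3Q = (19, 16).
Finally 2P + 3Q:
(17, 28) + (19, 16). λ = (16 - 28)/(19 - 17) ≡ 19/2 mod 31. 2⁻¹ ≡ 16 (mod 31), so λ ≡ 25.
  x = λ² - 17 - 19 = 625 - 36 ≡ 0; y = λ·(17 - 0) - 28 ≡ 25. → (0, 25)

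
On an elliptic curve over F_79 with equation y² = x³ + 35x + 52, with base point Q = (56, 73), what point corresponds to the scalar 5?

(18, 73)

Double-and-add on 5 = (101)₂. Start with Q = (56, 73) for the leading 1-bit.
double: tangent at (56, 73): λ = (3·56² + 35)/(2·73) ≡ 42/67. 67⁻¹ ≡ 46 (mod 79), so λ ≡ 42·46 ≡ 36.
  x = λ² - 56 - 56 = 1296 - 112 ≡ 78; y = λ·(56 - 78) - 73 ≡ 4. → (78, 4)
double: tangent at (78, 4): λ = (3·78² + 35)/(2·4) ≡ 38/8. 8⁻¹ ≡ 10 (mod 79) since 8·10 = 80 ≡ 1, so λ ≡ 38·10 ≡ 64.
  x = λ² - 78 - 78 = 4096 - 156 ≡ 69; y = λ·(78 - 69) - 4 ≡ 19. → (69, 19)
add Q: (69, 19) + (56, 73). λ = (73 - 19)/(56 - 69) ≡ 54/66 mod 79. 66⁻¹ ≡ 6 (mod 79), so λ ≡ 8.
  x = λ² - 69 - 56 = 64 - 125 ≡ 18; y = λ·(69 - 18) - 19 ≡ 73. → (18, 73)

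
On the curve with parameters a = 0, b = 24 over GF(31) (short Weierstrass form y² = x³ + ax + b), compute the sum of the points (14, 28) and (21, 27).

(15, 12)

(14, 28) + (21, 27). λ = (27 - 28)/(21 - 14) ≡ 30/7 mod 31. 7⁻¹ ≡ 9 (mod 31), so λ ≡ 22.
  x = λ² - 14 - 21 = 484 - 35 ≡ 15; y = λ·(14 - 15) - 28 ≡ 12. → (15, 12)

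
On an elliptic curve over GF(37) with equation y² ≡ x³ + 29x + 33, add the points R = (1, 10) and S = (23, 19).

(1, 10) + (23, 19). λ = (19 - 10)/(23 - 1) ≡ 9/22 mod 37. 22⁻¹ ≡ 32 (mod 37) since 22·32 = 704 ≡ 1, so λ ≡ 29.
  x = λ² - 1 - 23 = 841 - 24 ≡ 3; y = λ·(1 - 3) - 10 ≡ 6. → (3, 6)

(3, 6)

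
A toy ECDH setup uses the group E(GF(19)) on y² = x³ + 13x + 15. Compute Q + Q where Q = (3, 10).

tangent at (3, 10): λ = (3·3² + 13)/(2·10) ≡ 2/1. 1⁻¹ ≡ 1 (mod 19), so λ ≡ 2·1 ≡ 2.
  x = λ² - 3 - 3 = 4 - 6 ≡ 17; y = λ·(3 - 17) - 10 ≡ 0. → (17, 0)

(17, 0)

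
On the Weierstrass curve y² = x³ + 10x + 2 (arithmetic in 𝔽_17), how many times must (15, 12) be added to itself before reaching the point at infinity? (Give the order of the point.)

2P: tangent at (15, 12): λ = (3·15² + 10)/(2·12) ≡ 5/7. 7⁻¹ ≡ 5 (mod 17), so λ ≡ 5·5 ≡ 8.
  x = λ² - 15 - 15 = 64 - 30 ≡ 0; y = λ·(15 - 0) - 12 ≡ 6. → (0, 6)
3P: (0, 6) + (15, 12). λ = (12 - 6)/(15 - 0) ≡ 6/15 mod 17. 15⁻¹ ≡ 8 (mod 17) since 15·8 = 120 ≡ 1, so λ ≡ 14.
  x = λ² - 0 - 15 = 196 - 15 ≡ 11; y = λ·(0 - 11) - 6 ≡ 10. → (11, 10)
4P: (11, 10) + (15, 12). λ = (12 - 10)/(15 - 11) ≡ 2/4 mod 17. 4⁻¹ ≡ 13 (mod 17) since 4·13 = 52 ≡ 1, so λ ≡ 9.
  x = λ² - 11 - 15 = 81 - 26 ≡ 4; y = λ·(11 - 4) - 10 ≡ 2. → (4, 2)
5P: (4, 2) + (15, 12). λ = (12 - 2)/(15 - 4) ≡ 10/11 mod 17. 11⁻¹ ≡ 14 (mod 17) since 11·14 = 154 ≡ 1, so λ ≡ 4.
  x = λ² - 4 - 15 = 16 - 19 ≡ 14; y = λ·(4 - 14) - 2 ≡ 9. → (14, 9)
6P: (14, 9) + (15, 12). λ = (12 - 9)/(15 - 14) ≡ 3/1 mod 17. 1⁻¹ ≡ 1 (mod 17), so λ ≡ 3.
  x = λ² - 14 - 15 = 9 - 29 ≡ 14; y = λ·(14 - 14) - 9 ≡ 8. → (14, 8)
7P: (14, 8) + (15, 12). λ = (12 - 8)/(15 - 14) ≡ 4/1 mod 17. 1⁻¹ ≡ 1 (mod 17) since 1·1 = 1 ≡ 1, so λ ≡ 4.
  x = λ² - 14 - 15 = 16 - 29 ≡ 4; y = λ·(14 - 4) - 8 ≡ 15. → (4, 15)
8P: (4, 15) + (15, 12). λ = (12 - 15)/(15 - 4) ≡ 14/11 mod 17. 11⁻¹ ≡ 14 (mod 17) since 11·14 = 154 ≡ 1, so λ ≡ 9.
  x = λ² - 4 - 15 = 81 - 19 ≡ 11; y = λ·(4 - 11) - 15 ≡ 7. → (11, 7)
9P: (11, 7) + (15, 12). λ = (12 - 7)/(15 - 11) ≡ 5/4 mod 17. 4⁻¹ ≡ 13 (mod 17) since 4·13 = 52 ≡ 1, so λ ≡ 14.
  x = λ² - 11 - 15 = 196 - 26 ≡ 0; y = λ·(11 - 0) - 7 ≡ 11. → (0, 11)
10P: (0, 11) + (15, 12). λ = (12 - 11)/(15 - 0) ≡ 1/15 mod 17. 15⁻¹ ≡ 8 (mod 17) since 15·8 = 120 ≡ 1, so λ ≡ 8.
  x = λ² - 0 - 15 = 64 - 15 ≡ 15; y = λ·(0 - 15) - 11 ≡ 5. → (15, 5)
11P: (15, 5) + (15, 12): same x and y₁ ≡ -y₂, so the sum is the point at infinity.
11P = the point at infinity, so the order is 11.

11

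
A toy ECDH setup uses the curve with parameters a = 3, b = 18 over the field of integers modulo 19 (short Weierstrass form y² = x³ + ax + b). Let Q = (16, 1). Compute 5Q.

Double-and-add on 5 = (101)₂. Start with Q = (16, 1) for the leading 1-bit.
double: tangent at (16, 1): λ = (3·16² + 3)/(2·1) ≡ 11/2. 2⁻¹ ≡ 10 (mod 19), so λ ≡ 11·10 ≡ 15.
  x = λ² - 16 - 16 = 225 - 32 ≡ 3; y = λ·(16 - 3) - 1 ≡ 4. → (3, 4)
double: tangent at (3, 4): λ = (3·3² + 3)/(2·4) ≡ 11/8. 8⁻¹ ≡ 12 (mod 19), so λ ≡ 11·12 ≡ 18.
  x = λ² - 3 - 3 = 324 - 6 ≡ 14; y = λ·(3 - 14) - 4 ≡ 7. → (14, 7)
add Q: (14, 7) + (16, 1). λ = (1 - 7)/(16 - 14) ≡ 13/2 mod 19. 2⁻¹ ≡ 10 (mod 19), so λ ≡ 16.
  x = λ² - 14 - 16 = 256 - 30 ≡ 17; y = λ·(14 - 17) - 7 ≡ 2. → (17, 2)

(17, 2)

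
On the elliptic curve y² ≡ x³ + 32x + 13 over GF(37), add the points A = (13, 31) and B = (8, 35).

(27, 32)

(13, 31) + (8, 35). λ = (35 - 31)/(8 - 13) ≡ 4/32 mod 37. 32⁻¹ ≡ 22 (mod 37), so λ ≡ 14.
  x = λ² - 13 - 8 = 196 - 21 ≡ 27; y = λ·(13 - 27) - 31 ≡ 32. → (27, 32)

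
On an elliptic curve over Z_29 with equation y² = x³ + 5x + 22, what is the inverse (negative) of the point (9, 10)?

-(9, 10) = (9, -10 mod 29) = (9, 19).

(9, 19)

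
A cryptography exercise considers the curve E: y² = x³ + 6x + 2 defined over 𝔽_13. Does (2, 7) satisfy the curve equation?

y² = 7² ≡ 10; x³ + 6x + 2 = 22 ≡ 9 (mod 13). 10 ≠ 9.

no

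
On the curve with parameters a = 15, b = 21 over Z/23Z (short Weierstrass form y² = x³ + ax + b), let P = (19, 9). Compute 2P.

(3, 1)

tangent at (19, 9): λ = (3·19² + 15)/(2·9) ≡ 17/18. 18⁻¹ ≡ 9 (mod 23), so λ ≡ 17·9 ≡ 15.
  x = λ² - 19 - 19 = 225 - 38 ≡ 3; y = λ·(19 - 3) - 9 ≡ 1. → (3, 1)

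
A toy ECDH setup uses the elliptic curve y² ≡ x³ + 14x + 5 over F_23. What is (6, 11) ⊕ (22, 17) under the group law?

(6, 11) + (22, 17). λ = (17 - 11)/(22 - 6) ≡ 6/16 mod 23. 16⁻¹ ≡ 13 (mod 23) since 16·13 = 208 ≡ 1, so λ ≡ 9.
  x = λ² - 6 - 22 = 81 - 28 ≡ 7; y = λ·(6 - 7) - 11 ≡ 3. → (7, 3)

(7, 3)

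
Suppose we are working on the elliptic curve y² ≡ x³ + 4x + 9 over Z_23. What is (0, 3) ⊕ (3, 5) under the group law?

(0, 3) + (3, 5). λ = (5 - 3)/(3 - 0) ≡ 2/3 mod 23. 3⁻¹ ≡ 8 (mod 23) since 3·8 = 24 ≡ 1, so λ ≡ 16.
  x = λ² - 0 - 3 = 256 - 3 ≡ 0; y = λ·(0 - 0) - 3 ≡ 20. → (0, 20)

(0, 20)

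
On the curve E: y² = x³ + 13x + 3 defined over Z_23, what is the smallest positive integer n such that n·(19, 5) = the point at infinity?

7

2P: tangent at (19, 5): λ = (3·19² + 13)/(2·5) ≡ 15/10. 10⁻¹ ≡ 7 (mod 23) since 10·7 = 70 ≡ 1, so λ ≡ 15·7 ≡ 13.
  x = λ² - 19 - 19 = 169 - 38 ≡ 16; y = λ·(19 - 16) - 5 ≡ 11. → (16, 11)
3P: (16, 11) + (19, 5). λ = (5 - 11)/(19 - 16) ≡ 17/3 mod 23. 3⁻¹ ≡ 8 (mod 23), so λ ≡ 21.
  x = λ² - 16 - 19 = 441 - 35 ≡ 15; y = λ·(16 - 15) - 11 ≡ 10. → (15, 10)
4P: (15, 10) + (19, 5). λ = (5 - 10)/(19 - 15) ≡ 18/4 mod 23. 4⁻¹ ≡ 6 (mod 23), so λ ≡ 16.
  x = λ² - 15 - 19 = 256 - 34 ≡ 15; y = λ·(15 - 15) - 10 ≡ 13. → (15, 13)
5P: (15, 13) + (19, 5). λ = (5 - 13)/(19 - 15) ≡ 15/4 mod 23. 4⁻¹ ≡ 6 (mod 23), so λ ≡ 21.
  x = λ² - 15 - 19 = 441 - 34 ≡ 16; y = λ·(15 - 16) - 13 ≡ 12. → (16, 12)
6P: (16, 12) + (19, 5). λ = (5 - 12)/(19 - 16) ≡ 16/3 mod 23. 3⁻¹ ≡ 8 (mod 23), so λ ≡ 13.
  x = λ² - 16 - 19 = 169 - 35 ≡ 19; y = λ·(16 - 19) - 12 ≡ 18. → (19, 18)
7P: (19, 18) + (19, 5): same x and y₁ ≡ -y₂, so the sum is the point at infinity.
7P = the point at infinity, so the order is 7.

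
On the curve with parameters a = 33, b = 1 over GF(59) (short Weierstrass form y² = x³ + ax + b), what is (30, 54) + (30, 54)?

tangent at (30, 54): λ = (3·30² + 33)/(2·54) ≡ 19/49. 49⁻¹ ≡ 53 (mod 59) since 49·53 = 2597 ≡ 1, so λ ≡ 19·53 ≡ 4.
  x = λ² - 30 - 30 = 16 - 60 ≡ 15; y = λ·(30 - 15) - 54 ≡ 6. → (15, 6)

(15, 6)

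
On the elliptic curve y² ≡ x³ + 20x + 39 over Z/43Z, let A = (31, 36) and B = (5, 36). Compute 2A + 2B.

First 2A:
Repeated addition: build up to 2A.
2A: tangent at (31, 36): λ = (3·31² + 20)/(2·36) ≡ 22/29. 29⁻¹ ≡ 3 (mod 43) since 29·3 = 87 ≡ 1, so λ ≡ 22·3 ≡ 23.
  x = λ² - 31 - 31 = 529 - 62 ≡ 37; y = λ·(31 - 37) - 36 ≡ 41. → (37, 41)
2A = (37, 41).
Next 2B:
Repeated addition: build up to 2B.
2B: tangent at (5, 36): λ = (3·5² + 20)/(2·36) ≡ 9/29. 29⁻¹ ≡ 3 (mod 43), so λ ≡ 9·3 ≡ 27.
  x = λ² - 5 - 5 = 729 - 10 ≡ 31; y = λ·(5 - 31) - 36 ≡ 36. → (31, 36)
2B = (31, 36).
Finally 2A + 2B:
(37, 41) + (31, 36). λ = (36 - 41)/(31 - 37) ≡ 38/37 mod 43. 37⁻¹ ≡ 7 (mod 43), so λ ≡ 8.
  x = λ² - 37 - 31 = 64 - 68 ≡ 39; y = λ·(37 - 39) - 41 ≡ 29. → (39, 29)

(39, 29)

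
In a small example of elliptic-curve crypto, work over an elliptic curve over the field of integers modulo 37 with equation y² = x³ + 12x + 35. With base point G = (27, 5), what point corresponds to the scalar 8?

Repeated addition: build up to 8G.
2G: tangent at (27, 5): λ = (3·27² + 12)/(2·5) ≡ 16/10. 10⁻¹ ≡ 26 (mod 37), so λ ≡ 16·26 ≡ 9.
  x = λ² - 27 - 27 = 81 - 54 ≡ 27; y = λ·(27 - 27) - 5 ≡ 32. → (27, 32)
3G: (27, 32) + (27, 5): same x and y₁ ≡ -y₂, so the sum is ∞.
4G: ∞ + (27, 5) = (27, 5) (identity).
5G: tangent at (27, 5): λ = (3·27² + 12)/(2·5) ≡ 16/10. 10⁻¹ ≡ 26 (mod 37) since 10·26 = 260 ≡ 1, so λ ≡ 16·26 ≡ 9.
  x = λ² - 27 - 27 = 81 - 54 ≡ 27; y = λ·(27 - 27) - 5 ≡ 32. → (27, 32)
6G: (27, 32) + (27, 5): same x and y₁ ≡ -y₂, so the sum is ∞.
7G: ∞ + (27, 5) = (27, 5) (identity).
8G: tangent at (27, 5): λ = (3·27² + 12)/(2·5) ≡ 16/10. 10⁻¹ ≡ 26 (mod 37), so λ ≡ 16·26 ≡ 9.
  x = λ² - 27 - 27 = 81 - 54 ≡ 27; y = λ·(27 - 27) - 5 ≡ 32. → (27, 32)

(27, 32)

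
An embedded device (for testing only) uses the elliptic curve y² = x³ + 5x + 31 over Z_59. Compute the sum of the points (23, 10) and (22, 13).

(23, 10) + (22, 13). λ = (13 - 10)/(22 - 23) ≡ 3/58 mod 59. 58⁻¹ ≡ 58 (mod 59), so λ ≡ 56.
  x = λ² - 23 - 22 = 3136 - 45 ≡ 23; y = λ·(23 - 23) - 10 ≡ 49. → (23, 49)

(23, 49)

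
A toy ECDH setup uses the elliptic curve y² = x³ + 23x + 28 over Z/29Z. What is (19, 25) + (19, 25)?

(13, 1)

tangent at (19, 25): λ = (3·19² + 23)/(2·25) ≡ 4/21. 21⁻¹ ≡ 18 (mod 29) since 21·18 = 378 ≡ 1, so λ ≡ 4·18 ≡ 14.
  x = λ² - 19 - 19 = 196 - 38 ≡ 13; y = λ·(19 - 13) - 25 ≡ 1. → (13, 1)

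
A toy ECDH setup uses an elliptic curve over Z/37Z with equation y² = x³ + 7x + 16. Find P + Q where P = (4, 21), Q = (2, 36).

(4, 16)

(4, 21) + (2, 36). λ = (36 - 21)/(2 - 4) ≡ 15/35 mod 37. 35⁻¹ ≡ 18 (mod 37) since 35·18 = 630 ≡ 1, so λ ≡ 11.
  x = λ² - 4 - 2 = 121 - 6 ≡ 4; y = λ·(4 - 4) - 21 ≡ 16. → (4, 16)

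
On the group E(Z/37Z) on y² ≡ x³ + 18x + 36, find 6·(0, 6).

Write P = (0, 6).
Double-and-add on 6 = (110)₂. Start with P = (0, 6) for the leading 1-bit.
double: tangent at (0, 6): λ = (3·0² + 18)/(2·6) ≡ 18/12. 12⁻¹ ≡ 34 (mod 37), so λ ≡ 18·34 ≡ 20.
  x = λ² - 0 - 0 = 400 - 0 ≡ 30; y = λ·(0 - 30) - 6 ≡ 23. → (30, 23)
add P: (30, 23) + (0, 6). λ = (6 - 23)/(0 - 30) ≡ 20/7 mod 37. 7⁻¹ ≡ 16 (mod 37), so λ ≡ 24.
  x = λ² - 30 - 0 = 576 - 30 ≡ 28; y = λ·(30 - 28) - 23 ≡ 25. → (28, 25)
double: tangent at (28, 25): λ = (3·28² + 18)/(2·25) ≡ 2/13. 13⁻¹ ≡ 20 (mod 37), so λ ≡ 2·20 ≡ 3.
  x = λ² - 28 - 28 = 9 - 56 ≡ 27; y = λ·(28 - 27) - 25 ≡ 15. → (27, 15)

(27, 15)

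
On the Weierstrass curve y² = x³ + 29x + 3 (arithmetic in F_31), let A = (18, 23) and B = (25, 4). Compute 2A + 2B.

(22, 6)

First 2A:
Repeated addition: build up to 2A.
2A: tangent at (18, 23): λ = (3·18² + 29)/(2·23) ≡ 9/15. 15⁻¹ ≡ 29 (mod 31), so λ ≡ 9·29 ≡ 13.
  x = λ² - 18 - 18 = 169 - 36 ≡ 9; y = λ·(18 - 9) - 23 ≡ 1. → (9, 1)
2A = (9, 1).
Next 2B:
Repeated addition: build up to 2B.
2B: tangent at (25, 4): λ = (3·25² + 29)/(2·4) ≡ 13/8. 8⁻¹ ≡ 4 (mod 31), so λ ≡ 13·4 ≡ 21.
  x = λ² - 25 - 25 = 441 - 50 ≡ 19; y = λ·(25 - 19) - 4 ≡ 29. → (19, 29)
2B = (19, 29).
Finally 2A + 2B:
(9, 1) + (19, 29). λ = (29 - 1)/(19 - 9) ≡ 28/10 mod 31. 10⁻¹ ≡ 28 (mod 31), so λ ≡ 9.
  x = λ² - 9 - 19 = 81 - 28 ≡ 22; y = λ·(9 - 22) - 1 ≡ 6. → (22, 6)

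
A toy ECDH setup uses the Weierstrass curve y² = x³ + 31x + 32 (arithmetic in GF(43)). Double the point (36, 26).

(24, 25)

tangent at (36, 26): λ = (3·36² + 31)/(2·26) ≡ 6/9. 9⁻¹ ≡ 24 (mod 43) since 9·24 = 216 ≡ 1, so λ ≡ 6·24 ≡ 15.
  x = λ² - 36 - 36 = 225 - 72 ≡ 24; y = λ·(36 - 24) - 26 ≡ 25. → (24, 25)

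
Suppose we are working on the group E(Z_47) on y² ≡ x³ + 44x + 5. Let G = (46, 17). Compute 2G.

(2, 30)

tangent at (46, 17): λ = (3·46² + 44)/(2·17) ≡ 0/34. 34⁻¹ ≡ 18 (mod 47), so λ ≡ 0·18 ≡ 0.
  x = λ² - 46 - 46 = 0 - 92 ≡ 2; y = λ·(46 - 2) - 17 ≡ 30. → (2, 30)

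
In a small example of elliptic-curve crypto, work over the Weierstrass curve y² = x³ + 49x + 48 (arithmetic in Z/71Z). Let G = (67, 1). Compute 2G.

tangent at (67, 1): λ = (3·67² + 49)/(2·1) ≡ 26/2. 2⁻¹ ≡ 36 (mod 71) since 2·36 = 72 ≡ 1, so λ ≡ 26·36 ≡ 13.
  x = λ² - 67 - 67 = 169 - 134 ≡ 35; y = λ·(67 - 35) - 1 ≡ 60. → (35, 60)

(35, 60)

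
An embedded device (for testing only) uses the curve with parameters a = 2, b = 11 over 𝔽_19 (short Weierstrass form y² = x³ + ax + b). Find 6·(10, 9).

(8, 8)

Write Q = (10, 9).
Repeated addition: build up to 6Q.
2Q: tangent at (10, 9): λ = (3·10² + 2)/(2·9) ≡ 17/18. 18⁻¹ ≡ 18 (mod 19) since 18·18 = 324 ≡ 1, so λ ≡ 17·18 ≡ 2.
  x = λ² - 10 - 10 = 4 - 20 ≡ 3; y = λ·(10 - 3) - 9 ≡ 5. → (3, 5)
3Q: (3, 5) + (10, 9). λ = (9 - 5)/(10 - 3) ≡ 4/7 mod 19. 7⁻¹ ≡ 11 (mod 19) since 7·11 = 77 ≡ 1, so λ ≡ 6.
  x = λ² - 3 - 10 = 36 - 13 ≡ 4; y = λ·(3 - 4) - 5 ≡ 8. → (4, 8)
4Q: (4, 8) + (10, 9). λ = (9 - 8)/(10 - 4) ≡ 1/6 mod 19. 6⁻¹ ≡ 16 (mod 19) since 6·16 = 96 ≡ 1, so λ ≡ 16.
  x = λ² - 4 - 10 = 256 - 14 ≡ 14; y = λ·(4 - 14) - 8 ≡ 3. → (14, 3)
5Q: (14, 3) + (10, 9). λ = (9 - 3)/(10 - 14) ≡ 6/15 mod 19. 15⁻¹ ≡ 14 (mod 19), so λ ≡ 8.
  x = λ² - 14 - 10 = 64 - 24 ≡ 2; y = λ·(14 - 2) - 3 ≡ 17. → (2, 17)
6Q: (2, 17) + (10, 9). λ = (9 - 17)/(10 - 2) ≡ 11/8 mod 19. 8⁻¹ ≡ 12 (mod 19) since 8·12 = 96 ≡ 1, so λ ≡ 18.
  x = λ² - 2 - 10 = 324 - 12 ≡ 8; y = λ·(2 - 8) - 17 ≡ 8. → (8, 8)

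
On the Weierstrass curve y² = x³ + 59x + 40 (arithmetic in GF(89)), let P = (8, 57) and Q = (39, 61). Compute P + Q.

(8, 57) + (39, 61). λ = (61 - 57)/(39 - 8) ≡ 4/31 mod 89. 31⁻¹ ≡ 23 (mod 89), so λ ≡ 3.
  x = λ² - 8 - 39 = 9 - 47 ≡ 51; y = λ·(8 - 51) - 57 ≡ 81. → (51, 81)

(51, 81)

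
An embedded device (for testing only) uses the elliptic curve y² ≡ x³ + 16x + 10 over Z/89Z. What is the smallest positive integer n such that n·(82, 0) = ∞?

2P: (82, 0) + (82, 0): same x and y₁ ≡ -y₂, so the sum is ∞.
2P = ∞, so the order is 2.

2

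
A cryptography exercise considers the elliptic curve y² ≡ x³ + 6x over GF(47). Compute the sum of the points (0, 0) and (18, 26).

(16, 3)

(0, 0) + (18, 26). λ = (26 - 0)/(18 - 0) ≡ 26/18 mod 47. 18⁻¹ ≡ 34 (mod 47), so λ ≡ 38.
  x = λ² - 0 - 18 = 1444 - 18 ≡ 16; y = λ·(0 - 16) - 0 ≡ 3. → (16, 3)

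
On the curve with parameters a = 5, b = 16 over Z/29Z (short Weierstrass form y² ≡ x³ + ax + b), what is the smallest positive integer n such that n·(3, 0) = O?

2

2P: (3, 0) + (3, 0): same x and y₁ ≡ -y₂, so the sum is O.
2P = O, so the order is 2.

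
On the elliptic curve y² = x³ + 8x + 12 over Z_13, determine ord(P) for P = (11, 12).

8

2P: tangent at (11, 12): λ = (3·11² + 8)/(2·12) ≡ 7/11. 11⁻¹ ≡ 6 (mod 13), so λ ≡ 7·6 ≡ 3.
  x = λ² - 11 - 11 = 9 - 22 ≡ 0; y = λ·(11 - 0) - 12 ≡ 8. → (0, 8)
3P: (0, 8) + (11, 12). λ = (12 - 8)/(11 - 0) ≡ 4/11 mod 13. 11⁻¹ ≡ 6 (mod 13), so λ ≡ 11.
  x = λ² - 0 - 11 = 121 - 11 ≡ 6; y = λ·(0 - 6) - 8 ≡ 4. → (6, 4)
4P: (6, 4) + (11, 12). λ = (12 - 4)/(11 - 6) ≡ 8/5 mod 13. 5⁻¹ ≡ 8 (mod 13) since 5·8 = 40 ≡ 1, so λ ≡ 12.
  x = λ² - 6 - 11 = 144 - 17 ≡ 10; y = λ·(6 - 10) - 4 ≡ 0. → (10, 0)
5P: (10, 0) + (11, 12). λ = (12 - 0)/(11 - 10) ≡ 12/1 mod 13. 1⁻¹ ≡ 1 (mod 13) since 1·1 = 1 ≡ 1, so λ ≡ 12.
  x = λ² - 10 - 11 = 144 - 21 ≡ 6; y = λ·(10 - 6) - 0 ≡ 9. → (6, 9)
6P: (6, 9) + (11, 12). λ = (12 - 9)/(11 - 6) ≡ 3/5 mod 13. 5⁻¹ ≡ 8 (mod 13), so λ ≡ 11.
  x = λ² - 6 - 11 = 121 - 17 ≡ 0; y = λ·(6 - 0) - 9 ≡ 5. → (0, 5)
7P: (0, 5) + (11, 12). λ = (12 - 5)/(11 - 0) ≡ 7/11 mod 13. 11⁻¹ ≡ 6 (mod 13), so λ ≡ 3.
  x = λ² - 0 - 11 = 9 - 11 ≡ 11; y = λ·(0 - 11) - 5 ≡ 1. → (11, 1)
8P: (11, 1) + (11, 12): same x and y₁ ≡ -y₂, so the sum is O.
8P = O, so the order is 8.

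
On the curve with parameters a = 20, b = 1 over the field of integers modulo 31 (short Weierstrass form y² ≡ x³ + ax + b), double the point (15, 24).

(21, 17)

tangent at (15, 24): λ = (3·15² + 20)/(2·24) ≡ 13/17. 17⁻¹ ≡ 11 (mod 31) since 17·11 = 187 ≡ 1, so λ ≡ 13·11 ≡ 19.
  x = λ² - 15 - 15 = 361 - 30 ≡ 21; y = λ·(15 - 21) - 24 ≡ 17. → (21, 17)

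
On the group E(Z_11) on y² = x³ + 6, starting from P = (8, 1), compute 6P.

O

Double-and-add on 6 = (110)₂. Start with P = (8, 1) for the leading 1-bit.
double: tangent at (8, 1): λ = (3·8² + 0)/(2·1) ≡ 5/2. 2⁻¹ ≡ 6 (mod 11) since 2·6 = 12 ≡ 1, so λ ≡ 5·6 ≡ 8.
  x = λ² - 8 - 8 = 64 - 16 ≡ 4; y = λ·(8 - 4) - 1 ≡ 9. → (4, 9)
add P: (4, 9) + (8, 1). λ = (1 - 9)/(8 - 4) ≡ 3/4 mod 11. 4⁻¹ ≡ 3 (mod 11) since 4·3 = 12 ≡ 1, so λ ≡ 9.
  x = λ² - 4 - 8 = 81 - 12 ≡ 3; y = λ·(4 - 3) - 9 ≡ 0. → (3, 0)
double: (3, 0) + (3, 0): same x and y₁ ≡ -y₂, so the sum is O.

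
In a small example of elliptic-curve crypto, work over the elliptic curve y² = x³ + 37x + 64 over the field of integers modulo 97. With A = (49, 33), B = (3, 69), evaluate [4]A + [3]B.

(43, 19)

First 4A:
Double-and-add on 4 = (100)₂. Start with A = (49, 33) for the leading 1-bit.
double: tangent at (49, 33): λ = (3·49² + 37)/(2·33) ≡ 62/66. 66⁻¹ ≡ 25 (mod 97) since 66·25 = 1650 ≡ 1, so λ ≡ 62·25 ≡ 95.
  x = λ² - 49 - 49 = 9025 - 98 ≡ 3; y = λ·(49 - 3) - 33 ≡ 69. → (3, 69)
double: tangent at (3, 69): λ = (3·3² + 37)/(2·69) ≡ 64/41. 41⁻¹ ≡ 71 (mod 97), so λ ≡ 64·71 ≡ 82.
  x = λ² - 3 - 3 = 6724 - 6 ≡ 25; y = λ·(3 - 25) - 69 ≡ 67. → (25, 67)
4A = (25, 67).
Next 3B:
Repeated addition: build up to 3B.
2B: tangent at (3, 69): λ = (3·3² + 37)/(2·69) ≡ 64/41. 41⁻¹ ≡ 71 (mod 97), so λ ≡ 64·71 ≡ 82.
  x = λ² - 3 - 3 = 6724 - 6 ≡ 25; y = λ·(3 - 25) - 69 ≡ 67. → (25, 67)
3B: (25, 67) + (3, 69). λ = (69 - 67)/(3 - 25) ≡ 2/75 mod 97. 75⁻¹ ≡ 22 (mod 97), so λ ≡ 44.
  x = λ² - 25 - 3 = 1936 - 28 ≡ 65; y = λ·(25 - 65) - 67 ≡ 16. → (65, 16)
3B = (65, 16).
Finally 4A + 3B:
(25, 67) + (65, 16). λ = (16 - 67)/(65 - 25) ≡ 46/40 mod 97. 40⁻¹ ≡ 17 (mod 97), so λ ≡ 6.
  x = λ² - 25 - 65 = 36 - 90 ≡ 43; y = λ·(25 - 43) - 67 ≡ 19. → (43, 19)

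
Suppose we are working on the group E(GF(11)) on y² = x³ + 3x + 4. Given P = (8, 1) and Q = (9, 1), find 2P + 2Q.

(4, 6)

First 2P:
Repeated addition: build up to 2P.
2P: tangent at (8, 1): λ = (3·8² + 3)/(2·1) ≡ 8/2. 2⁻¹ ≡ 6 (mod 11), so λ ≡ 8·6 ≡ 4.
  x = λ² - 8 - 8 = 16 - 16 ≡ 0; y = λ·(8 - 0) - 1 ≡ 9. → (0, 9)
2P = (0, 9).
Next 2Q:
Repeated addition: build up to 2Q.
2Q: tangent at (9, 1): λ = (3·9² + 3)/(2·1) ≡ 4/2. 2⁻¹ ≡ 6 (mod 11), so λ ≡ 4·6 ≡ 2.
  x = λ² - 9 - 9 = 4 - 18 ≡ 8; y = λ·(9 - 8) - 1 ≡ 1. → (8, 1)
2Q = (8, 1).
Finally 2P + 2Q:
(0, 9) + (8, 1). λ = (1 - 9)/(8 - 0) ≡ 3/8 mod 11. 8⁻¹ ≡ 7 (mod 11) since 8·7 = 56 ≡ 1, so λ ≡ 10.
  x = λ² - 0 - 8 = 100 - 8 ≡ 4; y = λ·(0 - 4) - 9 ≡ 6. → (4, 6)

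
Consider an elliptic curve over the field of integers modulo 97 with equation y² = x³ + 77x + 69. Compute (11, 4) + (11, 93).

The two points share x = 11 and their y-coordinates satisfy 4 + 93 ≡ 0 (mod 97), so they are inverses. Their sum is the point at infinity.

O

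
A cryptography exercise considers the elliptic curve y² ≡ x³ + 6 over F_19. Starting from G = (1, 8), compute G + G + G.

(5, 13)

Repeated addition: build up to 3G.
2G: tangent at (1, 8): λ = (3·1² + 0)/(2·8) ≡ 3/16. 16⁻¹ ≡ 6 (mod 19), so λ ≡ 3·6 ≡ 18.
  x = λ² - 1 - 1 = 324 - 2 ≡ 18; y = λ·(1 - 18) - 8 ≡ 9. → (18, 9)
3G: (18, 9) + (1, 8). λ = (8 - 9)/(1 - 18) ≡ 18/2 mod 19. 2⁻¹ ≡ 10 (mod 19), so λ ≡ 9.
  x = λ² - 18 - 1 = 81 - 19 ≡ 5; y = λ·(18 - 5) - 9 ≡ 13. → (5, 13)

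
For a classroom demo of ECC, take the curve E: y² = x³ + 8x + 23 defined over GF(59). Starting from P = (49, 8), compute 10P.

Double-and-add on 10 = (1010)₂. Start with P = (49, 8) for the leading 1-bit.
double: tangent at (49, 8): λ = (3·49² + 8)/(2·8) ≡ 13/16. 16⁻¹ ≡ 48 (mod 59), so λ ≡ 13·48 ≡ 34.
  x = λ² - 49 - 49 = 1156 - 98 ≡ 55; y = λ·(49 - 55) - 8 ≡ 24. → (55, 24)
double: tangent at (55, 24): λ = (3·55² + 8)/(2·24) ≡ 56/48. 48⁻¹ ≡ 16 (mod 59), so λ ≡ 56·16 ≡ 11.
  x = λ² - 55 - 55 = 121 - 110 ≡ 11; y = λ·(55 - 11) - 24 ≡ 47. → (11, 47)
add P: (11, 47) + (49, 8). λ = (8 - 47)/(49 - 11) ≡ 20/38 mod 59. 38⁻¹ ≡ 14 (mod 59), so λ ≡ 44.
  x = λ² - 11 - 49 = 1936 - 60 ≡ 47; y = λ·(11 - 47) - 47 ≡ 21. → (47, 21)
double: tangent at (47, 21): λ = (3·47² + 8)/(2·21) ≡ 27/42. 42⁻¹ ≡ 52 (mod 59), so λ ≡ 27·52 ≡ 47.
  x = λ² - 47 - 47 = 2209 - 94 ≡ 50; y = λ·(47 - 50) - 21 ≡ 15. → (50, 15)

(50, 15)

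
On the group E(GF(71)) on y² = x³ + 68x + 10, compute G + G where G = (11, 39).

(64, 55)

tangent at (11, 39): λ = (3·11² + 68)/(2·39) ≡ 5/7. 7⁻¹ ≡ 61 (mod 71), so λ ≡ 5·61 ≡ 21.
  x = λ² - 11 - 11 = 441 - 22 ≡ 64; y = λ·(11 - 64) - 39 ≡ 55. → (64, 55)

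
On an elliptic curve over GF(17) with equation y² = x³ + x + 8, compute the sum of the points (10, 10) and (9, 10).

(15, 7)

(10, 10) + (9, 10). λ = (10 - 10)/(9 - 10) ≡ 0/16 mod 17. 16⁻¹ ≡ 16 (mod 17), so λ ≡ 0.
  x = λ² - 10 - 9 = 0 - 19 ≡ 15; y = λ·(10 - 15) - 10 ≡ 7. → (15, 7)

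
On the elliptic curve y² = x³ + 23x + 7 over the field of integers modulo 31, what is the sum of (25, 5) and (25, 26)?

The two points share x = 25 and their y-coordinates satisfy 5 + 26 ≡ 0 (mod 31), so they are inverses. Their sum is ∞.

O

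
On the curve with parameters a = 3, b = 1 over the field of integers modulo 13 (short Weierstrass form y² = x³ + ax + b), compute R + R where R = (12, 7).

(12, 6)

tangent at (12, 7): λ = (3·12² + 3)/(2·7) ≡ 6/1. 1⁻¹ ≡ 1 (mod 13) since 1·1 = 1 ≡ 1, so λ ≡ 6·1 ≡ 6.
  x = λ² - 12 - 12 = 36 - 24 ≡ 12; y = λ·(12 - 12) - 7 ≡ 6. → (12, 6)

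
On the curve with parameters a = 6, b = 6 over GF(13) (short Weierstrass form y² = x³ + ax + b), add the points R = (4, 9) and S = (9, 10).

(4, 9) + (9, 10). λ = (10 - 9)/(9 - 4) ≡ 1/5 mod 13. 5⁻¹ ≡ 8 (mod 13), so λ ≡ 8.
  x = λ² - 4 - 9 = 64 - 13 ≡ 12; y = λ·(4 - 12) - 9 ≡ 5. → (12, 5)

(12, 5)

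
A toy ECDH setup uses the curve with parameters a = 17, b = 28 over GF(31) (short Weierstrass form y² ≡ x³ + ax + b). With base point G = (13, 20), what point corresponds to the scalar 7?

(18, 20)

Repeated addition: build up to 7G.
2G: tangent at (13, 20): λ = (3·13² + 17)/(2·20) ≡ 28/9. 9⁻¹ ≡ 7 (mod 31), so λ ≡ 28·7 ≡ 10.
  x = λ² - 13 - 13 = 100 - 26 ≡ 12; y = λ·(13 - 12) - 20 ≡ 21. → (12, 21)
3G: (12, 21) + (13, 20). λ = (20 - 21)/(13 - 12) ≡ 30/1 mod 31. 1⁻¹ ≡ 1 (mod 31) since 1·1 = 1 ≡ 1, so λ ≡ 30.
  x = λ² - 12 - 13 = 900 - 25 ≡ 7; y = λ·(12 - 7) - 21 ≡ 5. → (7, 5)
4G: (7, 5) + (13, 20). λ = (20 - 5)/(13 - 7) ≡ 15/6 mod 31. 6⁻¹ ≡ 26 (mod 31) since 6·26 = 156 ≡ 1, so λ ≡ 18.
  x = λ² - 7 - 13 = 324 - 20 ≡ 25; y = λ·(7 - 25) - 5 ≡ 12. → (25, 12)
5G: (25, 12) + (13, 20). λ = (20 - 12)/(13 - 25) ≡ 8/19 mod 31. 19⁻¹ ≡ 18 (mod 31) since 19·18 = 342 ≡ 1, so λ ≡ 20.
  x = λ² - 25 - 13 = 400 - 38 ≡ 21; y = λ·(25 - 21) - 12 ≡ 6. → (21, 6)
6G: (21, 6) + (13, 20). λ = (20 - 6)/(13 - 21) ≡ 14/23 mod 31. 23⁻¹ ≡ 27 (mod 31), so λ ≡ 6.
  x = λ² - 21 - 13 = 36 - 34 ≡ 2; y = λ·(21 - 2) - 6 ≡ 15. → (2, 15)
7G: (2, 15) + (13, 20). λ = (20 - 15)/(13 - 2) ≡ 5/11 mod 31. 11⁻¹ ≡ 17 (mod 31), so λ ≡ 23.
  x = λ² - 2 - 13 = 529 - 15 ≡ 18; y = λ·(2 - 18) - 15 ≡ 20. → (18, 20)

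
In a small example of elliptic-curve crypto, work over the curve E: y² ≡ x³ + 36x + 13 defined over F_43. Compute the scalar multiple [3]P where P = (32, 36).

(6, 12)

Repeated addition: build up to 3P.
2P: tangent at (32, 36): λ = (3·32² + 36)/(2·36) ≡ 12/29. 29⁻¹ ≡ 3 (mod 43), so λ ≡ 12·3 ≡ 36.
  x = λ² - 32 - 32 = 1296 - 64 ≡ 28; y = λ·(32 - 28) - 36 ≡ 22. → (28, 22)
3P: (28, 22) + (32, 36). λ = (36 - 22)/(32 - 28) ≡ 14/4 mod 43. 4⁻¹ ≡ 11 (mod 43) since 4·11 = 44 ≡ 1, so λ ≡ 25.
  x = λ² - 28 - 32 = 625 - 60 ≡ 6; y = λ·(28 - 6) - 22 ≡ 12. → (6, 12)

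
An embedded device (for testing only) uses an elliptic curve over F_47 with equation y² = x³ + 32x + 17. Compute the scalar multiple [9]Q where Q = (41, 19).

Double-and-add on 9 = (1001)₂. Start with Q = (41, 19) for the leading 1-bit.
double: tangent at (41, 19): λ = (3·41² + 32)/(2·19) ≡ 46/38. 38⁻¹ ≡ 26 (mod 47), so λ ≡ 46·26 ≡ 21.
  x = λ² - 41 - 41 = 441 - 82 ≡ 30; y = λ·(41 - 30) - 19 ≡ 24. → (30, 24)
double: tangent at (30, 24): λ = (3·30² + 32)/(2·24) ≡ 6/1. 1⁻¹ ≡ 1 (mod 47), so λ ≡ 6·1 ≡ 6.
  x = λ² - 30 - 30 = 36 - 60 ≡ 23; y = λ·(30 - 23) - 24 ≡ 18. → (23, 18)
double: tangent at (23, 18): λ = (3·23² + 32)/(2·18) ≡ 21/36. 36⁻¹ ≡ 17 (mod 47) since 36·17 = 612 ≡ 1, so λ ≡ 21·17 ≡ 28.
  x = λ² - 23 - 23 = 784 - 46 ≡ 33; y = λ·(23 - 33) - 18 ≡ 31. → (33, 31)
add Q: (33, 31) + (41, 19). λ = (19 - 31)/(41 - 33) ≡ 35/8 mod 47. 8⁻¹ ≡ 6 (mod 47) since 8·6 = 48 ≡ 1, so λ ≡ 22.
  x = λ² - 33 - 41 = 484 - 74 ≡ 34; y = λ·(33 - 34) - 31 ≡ 41. → (34, 41)

(34, 41)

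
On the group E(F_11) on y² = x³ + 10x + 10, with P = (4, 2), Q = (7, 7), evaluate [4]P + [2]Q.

First 4P:
Repeated addition: build up to 4P.
2P: tangent at (4, 2): λ = (3·4² + 10)/(2·2) ≡ 3/4. 4⁻¹ ≡ 3 (mod 11), so λ ≡ 3·3 ≡ 9.
  x = λ² - 4 - 4 = 81 - 8 ≡ 7; y = λ·(4 - 7) - 2 ≡ 4. → (7, 4)
3P: (7, 4) + (4, 2). λ = (2 - 4)/(4 - 7) ≡ 9/8 mod 11. 8⁻¹ ≡ 7 (mod 11), so λ ≡ 8.
  x = λ² - 7 - 4 = 64 - 11 ≡ 9; y = λ·(7 - 9) - 4 ≡ 2. → (9, 2)
4P: (9, 2) + (4, 2). λ = (2 - 2)/(4 - 9) ≡ 0/6 mod 11. 6⁻¹ ≡ 2 (mod 11), so λ ≡ 0.
  x = λ² - 9 - 4 = 0 - 13 ≡ 9; y = λ·(9 - 9) - 2 ≡ 9. → (9, 9)
4P = (9, 9).
Next 2Q:
Repeated addition: build up to 2Q.
2Q: tangent at (7, 7): λ = (3·7² + 10)/(2·7) ≡ 3/3. 3⁻¹ ≡ 4 (mod 11) since 3·4 = 12 ≡ 1, so λ ≡ 3·4 ≡ 1.
  x = λ² - 7 - 7 = 1 - 14 ≡ 9; y = λ·(7 - 9) - 7 ≡ 2. → (9, 2)
2Q = (9, 2).
Finally 4P + 2Q:
(9, 9) + (9, 2): same x and y₁ ≡ -y₂, so the sum is O.

O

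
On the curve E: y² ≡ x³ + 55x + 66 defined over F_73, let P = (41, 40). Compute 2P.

(58, 10)

tangent at (41, 40): λ = (3·41² + 55)/(2·40) ≡ 61/7. 7⁻¹ ≡ 21 (mod 73), so λ ≡ 61·21 ≡ 40.
  x = λ² - 41 - 41 = 1600 - 82 ≡ 58; y = λ·(41 - 58) - 40 ≡ 10. → (58, 10)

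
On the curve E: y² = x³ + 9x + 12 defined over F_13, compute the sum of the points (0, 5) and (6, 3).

(0, 5) + (6, 3). λ = (3 - 5)/(6 - 0) ≡ 11/6 mod 13. 6⁻¹ ≡ 11 (mod 13), so λ ≡ 4.
  x = λ² - 0 - 6 = 16 - 6 ≡ 10; y = λ·(0 - 10) - 5 ≡ 7. → (10, 7)

(10, 7)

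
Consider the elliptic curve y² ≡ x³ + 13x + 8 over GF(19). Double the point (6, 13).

tangent at (6, 13): λ = (3·6² + 13)/(2·13) ≡ 7/7. 7⁻¹ ≡ 11 (mod 19), so λ ≡ 7·11 ≡ 1.
  x = λ² - 6 - 6 = 1 - 12 ≡ 8; y = λ·(6 - 8) - 13 ≡ 4. → (8, 4)

(8, 4)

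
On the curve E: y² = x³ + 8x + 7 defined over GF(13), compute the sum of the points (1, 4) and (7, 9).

(1, 9)

(1, 4) + (7, 9). λ = (9 - 4)/(7 - 1) ≡ 5/6 mod 13. 6⁻¹ ≡ 11 (mod 13) since 6·11 = 66 ≡ 1, so λ ≡ 3.
  x = λ² - 1 - 7 = 9 - 8 ≡ 1; y = λ·(1 - 1) - 4 ≡ 9. → (1, 9)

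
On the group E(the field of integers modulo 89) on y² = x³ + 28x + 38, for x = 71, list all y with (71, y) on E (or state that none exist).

33, 56

x³ + 28x + 38 = 359937 ≡ 21 (mod 89).
Square roots of 21 mod 89: 33 and 56 (since 33² = 1089 ≡ 21).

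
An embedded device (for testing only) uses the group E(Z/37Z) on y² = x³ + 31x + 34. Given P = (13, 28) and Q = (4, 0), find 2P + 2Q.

First 2P:
Repeated addition: build up to 2P.
2P: tangent at (13, 28): λ = (3·13² + 31)/(2·28) ≡ 20/19. 19⁻¹ ≡ 2 (mod 37), so λ ≡ 20·2 ≡ 3.
  x = λ² - 13 - 13 = 9 - 26 ≡ 20; y = λ·(13 - 20) - 28 ≡ 25. → (20, 25)
2P = (20, 25).
Next 2Q:
Repeated addition: build up to 2Q.
2Q: (4, 0) + (4, 0): same x and y₁ ≡ -y₂, so the sum is O.
2Q = O.
Finally 2P + 2Q:
(20, 25) + O = (20, 25) (identity).

(20, 25)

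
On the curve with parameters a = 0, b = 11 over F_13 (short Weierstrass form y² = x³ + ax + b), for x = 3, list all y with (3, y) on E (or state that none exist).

5, 8

x³ + 0x + 11 = 38 ≡ 12 (mod 13).
Square roots of 12 mod 13: 5 and 8 (since 5² = 25 ≡ 12).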